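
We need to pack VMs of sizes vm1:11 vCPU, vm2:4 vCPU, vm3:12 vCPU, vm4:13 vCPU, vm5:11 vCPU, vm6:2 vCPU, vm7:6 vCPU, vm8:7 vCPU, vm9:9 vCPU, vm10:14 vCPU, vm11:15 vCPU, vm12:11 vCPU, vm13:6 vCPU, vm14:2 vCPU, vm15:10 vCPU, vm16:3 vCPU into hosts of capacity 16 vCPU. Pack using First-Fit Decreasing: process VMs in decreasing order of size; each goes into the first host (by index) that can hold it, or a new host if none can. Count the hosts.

10 hosts

Sorted descending: 15, 14, 13, 12, 11, 11, 11, 10, 9, 7, 6, 6, 4, 3, 2, 2.
Put 15 vCPU in host 1; 1 vCPU remain.
Put 14 vCPU in host 2; 2 vCPU remain.
Put 13 vCPU in host 3; 3 vCPU remain.
Put 12 vCPU in host 4; 4 vCPU remain.
Put 11 vCPU in host 5; 5 vCPU remain.
Put 11 vCPU in host 6; 5 vCPU remain.
Put 11 vCPU in host 7; 5 vCPU remain.
Put 10 vCPU in host 8; 6 vCPU remain.
Put 9 vCPU in host 9; 7 vCPU remain.
Put 7 vCPU in host 9; 0 vCPU remain.
Put 6 vCPU in host 8; 0 vCPU remain.
Put 6 vCPU in host 10; 10 vCPU remain.
Put 4 vCPU in host 4; 0 vCPU remain.
Put 3 vCPU in host 3; 0 vCPU remain.
Put 2 vCPU in host 2; 0 vCPU remain.
Put 2 vCPU in host 5; 3 vCPU remain.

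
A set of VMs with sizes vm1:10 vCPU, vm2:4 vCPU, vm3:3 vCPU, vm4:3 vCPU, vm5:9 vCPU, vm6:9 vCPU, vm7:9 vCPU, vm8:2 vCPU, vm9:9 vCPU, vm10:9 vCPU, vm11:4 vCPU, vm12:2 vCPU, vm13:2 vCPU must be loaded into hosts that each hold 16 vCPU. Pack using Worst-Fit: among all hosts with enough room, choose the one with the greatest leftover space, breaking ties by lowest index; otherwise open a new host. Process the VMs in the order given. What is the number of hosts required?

vm1 (10 vCPU) → host 1 (remaining 6 vCPU)
vm2 (4 vCPU) → host 1 (remaining 2 vCPU)
vm3 (3 vCPU) → host 2 (remaining 13 vCPU)
vm4 (3 vCPU) → host 2 (remaining 10 vCPU)
vm5 (9 vCPU) → host 2 (remaining 1 vCPU)
vm6 (9 vCPU) → host 3 (remaining 7 vCPU)
vm7 (9 vCPU) → host 4 (remaining 7 vCPU)
vm8 (2 vCPU) → host 3 (remaining 5 vCPU)
vm9 (9 vCPU) → host 5 (remaining 7 vCPU)
vm10 (9 vCPU) → host 6 (remaining 7 vCPU)
vm11 (4 vCPU) → host 4 (remaining 3 vCPU)
vm12 (2 vCPU) → host 5 (remaining 5 vCPU)
vm13 (2 vCPU) → host 6 (remaining 5 vCPU)
Final hosts: [10,4] [3,3,9] [9,2] [9,4] [9,2] [9,2].

6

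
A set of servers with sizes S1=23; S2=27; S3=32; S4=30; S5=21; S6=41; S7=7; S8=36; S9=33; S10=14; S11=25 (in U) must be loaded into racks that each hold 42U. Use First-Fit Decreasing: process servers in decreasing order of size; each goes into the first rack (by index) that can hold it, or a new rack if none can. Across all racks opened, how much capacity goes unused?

89

Sorted descending: 41, 36, 33, 32, 30, 27, 25, 23, 21, 14, 7.
41U → rack 1 (remaining 1U)
36U → rack 2 (remaining 6U)
33U → rack 3 (remaining 9U)
32U → rack 4 (remaining 10U)
30U → rack 5 (remaining 12U)
27U → rack 6 (remaining 15U)
25U → rack 7 (remaining 17U)
23U → rack 8 (remaining 19U)
21U → rack 9 (remaining 21U)
14U → rack 6 (remaining 1U)
7U → rack 3 (remaining 2U)
9 racks × 42U = 378U; used 289U; unused 89U.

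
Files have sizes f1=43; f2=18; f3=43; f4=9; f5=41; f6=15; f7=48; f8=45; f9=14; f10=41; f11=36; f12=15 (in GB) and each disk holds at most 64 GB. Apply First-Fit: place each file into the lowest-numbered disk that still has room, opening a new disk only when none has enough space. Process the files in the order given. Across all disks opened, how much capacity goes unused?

80

disk 1: place f1 (43 GB), 21 GB left
disk 1: place f2 (18 GB), 3 GB left
disk 2: place f3 (43 GB), 21 GB left
disk 2: place f4 (9 GB), 12 GB left
disk 3: place f5 (41 GB), 23 GB left
disk 3: place f6 (15 GB), 8 GB left
disk 4: place f7 (48 GB), 16 GB left
disk 5: place f8 (45 GB), 19 GB left
disk 4: place f9 (14 GB), 2 GB left
disk 6: place f10 (41 GB), 23 GB left
disk 7: place f11 (36 GB), 28 GB left
disk 5: place f12 (15 GB), 4 GB left
7 disks × 64 GB = 448 GB; used 368 GB; unused 80 GB.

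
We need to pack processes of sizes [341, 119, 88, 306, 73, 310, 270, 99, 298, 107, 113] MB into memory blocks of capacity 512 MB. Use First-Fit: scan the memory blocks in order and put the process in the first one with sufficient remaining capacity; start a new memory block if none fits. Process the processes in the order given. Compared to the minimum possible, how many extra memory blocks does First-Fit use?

0

First-Fit: [341,119] [88,306,73] [310,99] [270,107,113] [298] → 5 memory blocks.
Total size 2124 MB; any packing needs at least ⌈2124/512⌉ = 5 memory blocks.
So 5 is already optimal.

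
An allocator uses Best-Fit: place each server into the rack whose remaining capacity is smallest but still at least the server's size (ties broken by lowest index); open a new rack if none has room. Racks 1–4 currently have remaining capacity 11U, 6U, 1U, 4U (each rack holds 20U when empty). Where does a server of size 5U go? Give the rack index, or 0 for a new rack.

2

Racks with room: rack 1 (11U), rack 2 (6U).
Tightest fit is rack 2 with 6U free.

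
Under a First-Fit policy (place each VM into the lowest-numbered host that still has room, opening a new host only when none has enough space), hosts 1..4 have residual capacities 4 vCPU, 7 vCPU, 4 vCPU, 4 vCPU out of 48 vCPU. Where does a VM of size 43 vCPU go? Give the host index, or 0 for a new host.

0

No host has ≥ 43 vCPU free, so a new host is opened.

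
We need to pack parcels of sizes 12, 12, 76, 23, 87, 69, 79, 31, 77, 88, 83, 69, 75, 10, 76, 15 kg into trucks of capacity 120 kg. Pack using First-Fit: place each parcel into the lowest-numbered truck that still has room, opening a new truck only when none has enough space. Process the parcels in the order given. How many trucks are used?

10 trucks

Put 12 kg in truck 1; 108 kg remain.
Put 12 kg in truck 1; 96 kg remain.
Put 76 kg in truck 1; 20 kg remain.
Put 23 kg in truck 2; 97 kg remain.
Put 87 kg in truck 2; 10 kg remain.
Put 69 kg in truck 3; 51 kg remain.
Put 79 kg in truck 4; 41 kg remain.
Put 31 kg in truck 3; 20 kg remain.
Put 77 kg in truck 5; 43 kg remain.
Put 88 kg in truck 6; 32 kg remain.
Put 83 kg in truck 7; 37 kg remain.
Put 69 kg in truck 8; 51 kg remain.
Put 75 kg in truck 9; 45 kg remain.
Put 10 kg in truck 1; 10 kg remain.
Put 76 kg in truck 10; 44 kg remain.
Put 15 kg in truck 3; 5 kg remain.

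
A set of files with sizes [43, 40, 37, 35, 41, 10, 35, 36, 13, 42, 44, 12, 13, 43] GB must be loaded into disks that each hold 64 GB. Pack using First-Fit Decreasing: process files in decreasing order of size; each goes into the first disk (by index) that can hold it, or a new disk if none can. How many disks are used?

Sorted descending: 44, 43, 43, 42, 41, 40, 37, 36, 35, 35, 13, 13, 12, 10.
Put 44 GB in disk 1; 20 GB remain.
Put 43 GB in disk 2; 21 GB remain.
Put 43 GB in disk 3; 21 GB remain.
Put 42 GB in disk 4; 22 GB remain.
Put 41 GB in disk 5; 23 GB remain.
Put 40 GB in disk 6; 24 GB remain.
Put 37 GB in disk 7; 27 GB remain.
Put 36 GB in disk 8; 28 GB remain.
Put 35 GB in disk 9; 29 GB remain.
Put 35 GB in disk 10; 29 GB remain.
Put 13 GB in disk 1; 7 GB remain.
Put 13 GB in disk 2; 8 GB remain.
Put 12 GB in disk 3; 9 GB remain.
Put 10 GB in disk 4; 12 GB remain.
Final disks: [44,13] [43,13] [43,12] [42,10] [41] [40] [37] [36] [35] [35].

10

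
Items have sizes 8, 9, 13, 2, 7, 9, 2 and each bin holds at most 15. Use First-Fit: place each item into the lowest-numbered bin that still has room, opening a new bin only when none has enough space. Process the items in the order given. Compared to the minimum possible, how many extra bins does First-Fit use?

1

First-Fit: [8,2,2] [9] [13] [7] [9] → 5 bins.
Total size 50; any packing needs at least ⌈50/15⌉ = 4 bins.
An optimal packing achieves that bound: [13,2] [9,2] [9] [8,7] → 4 bins.
Excess: 5 − 4 = 1.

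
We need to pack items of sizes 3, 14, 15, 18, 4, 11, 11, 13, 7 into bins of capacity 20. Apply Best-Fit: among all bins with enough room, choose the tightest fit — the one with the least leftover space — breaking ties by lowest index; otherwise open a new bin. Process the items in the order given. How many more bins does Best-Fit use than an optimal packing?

0

Best-Fit: [3,14] [15,4] [18] [11] [11] [13,7] → 6 bins.
6 items exceed 10 (half the capacity), and no two of those can share a bin, so at least 6 bins are needed.
So 6 is already optimal.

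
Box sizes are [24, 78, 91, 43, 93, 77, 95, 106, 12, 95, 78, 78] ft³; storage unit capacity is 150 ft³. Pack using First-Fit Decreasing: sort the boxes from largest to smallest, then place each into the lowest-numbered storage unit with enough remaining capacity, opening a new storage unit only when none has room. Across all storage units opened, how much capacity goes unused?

Sorted descending: 106, 95, 95, 93, 91, 78, 78, 78, 77, 43, 24, 12.
106 ft³ → storage unit 1 (remaining 44 ft³)
95 ft³ → storage unit 2 (remaining 55 ft³)
95 ft³ → storage unit 3 (remaining 55 ft³)
93 ft³ → storage unit 4 (remaining 57 ft³)
91 ft³ → storage unit 5 (remaining 59 ft³)
78 ft³ → storage unit 6 (remaining 72 ft³)
78 ft³ → storage unit 7 (remaining 72 ft³)
78 ft³ → storage unit 8 (remaining 72 ft³)
77 ft³ → storage unit 9 (remaining 73 ft³)
43 ft³ → storage unit 1 (remaining 1 ft³)
24 ft³ → storage unit 2 (remaining 31 ft³)
12 ft³ → storage unit 2 (remaining 19 ft³)
9 storage units × 150 ft³ = 1350 ft³; used 870 ft³; unused 480 ft³.

480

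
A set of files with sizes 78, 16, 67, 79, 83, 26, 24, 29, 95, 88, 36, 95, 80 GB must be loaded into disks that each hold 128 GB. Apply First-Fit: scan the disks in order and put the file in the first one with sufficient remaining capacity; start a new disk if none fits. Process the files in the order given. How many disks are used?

Put 78 GB in disk 1; 50 GB remain.
Put 16 GB in disk 1; 34 GB remain.
Put 67 GB in disk 2; 61 GB remain.
Put 79 GB in disk 3; 49 GB remain.
Put 83 GB in disk 4; 45 GB remain.
Put 26 GB in disk 1; 8 GB remain.
Put 24 GB in disk 2; 37 GB remain.
Put 29 GB in disk 2; 8 GB remain.
Put 95 GB in disk 5; 33 GB remain.
Put 88 GB in disk 6; 40 GB remain.
Put 36 GB in disk 3; 13 GB remain.
Put 95 GB in disk 7; 33 GB remain.
Put 80 GB in disk 8; 48 GB remain.
Final disks: [78,16,26] [67,24,29] [79,36] [83] [95] [88] [95] [80].

8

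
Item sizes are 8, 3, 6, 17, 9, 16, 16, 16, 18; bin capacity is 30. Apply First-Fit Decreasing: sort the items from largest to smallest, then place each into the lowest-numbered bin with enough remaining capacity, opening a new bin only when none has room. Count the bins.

5

Sorted descending: 18, 17, 16, 16, 16, 9, 8, 6, 3.
18 → bin 1 (remaining 12)
17 → bin 2 (remaining 13)
16 → bin 3 (remaining 14)
16 → bin 4 (remaining 14)
16 → bin 5 (remaining 14)
9 → bin 1 (remaining 3)
8 → bin 2 (remaining 5)
6 → bin 3 (remaining 8)
3 → bin 1 (remaining 0)
Final bins: [18,9,3] [17,8] [16,6] [16] [16].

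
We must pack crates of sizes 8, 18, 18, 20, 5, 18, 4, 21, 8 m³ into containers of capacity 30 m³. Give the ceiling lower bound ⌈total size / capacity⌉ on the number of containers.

Total size = 8 + 18 + 18 + 20 + 5 + 18 + 4 + 21 + 8 = 120 m³.
⌈120 / 30⌉ = 4.

4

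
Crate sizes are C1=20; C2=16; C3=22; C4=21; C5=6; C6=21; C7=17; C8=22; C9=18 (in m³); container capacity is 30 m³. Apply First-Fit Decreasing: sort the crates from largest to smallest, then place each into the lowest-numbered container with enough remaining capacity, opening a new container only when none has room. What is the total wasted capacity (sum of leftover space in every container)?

77

Sorted descending: 22, 22, 21, 21, 20, 18, 17, 16, 6.
Put 22 m³ in container 1; 8 m³ remain.
Put 22 m³ in container 2; 8 m³ remain.
Put 21 m³ in container 3; 9 m³ remain.
Put 21 m³ in container 4; 9 m³ remain.
Put 20 m³ in container 5; 10 m³ remain.
Put 18 m³ in container 6; 12 m³ remain.
Put 17 m³ in container 7; 13 m³ remain.
Put 16 m³ in container 8; 14 m³ remain.
Put 6 m³ in container 1; 2 m³ remain.
8 containers × 30 m³ = 240 m³; used 163 m³; unused 77 m³.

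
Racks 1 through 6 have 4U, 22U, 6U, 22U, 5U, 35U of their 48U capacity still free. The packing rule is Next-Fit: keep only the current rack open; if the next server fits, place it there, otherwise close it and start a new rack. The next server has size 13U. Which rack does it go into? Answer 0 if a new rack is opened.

6

Next-Fit only looks at rack 6, which has 35U free.
13U fits there.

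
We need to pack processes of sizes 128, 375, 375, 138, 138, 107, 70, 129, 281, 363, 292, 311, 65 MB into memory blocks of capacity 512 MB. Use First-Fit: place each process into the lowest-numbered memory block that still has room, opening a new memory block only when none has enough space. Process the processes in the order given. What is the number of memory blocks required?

128 MB → memory block 1 (remaining 384 MB)
375 MB → memory block 1 (remaining 9 MB)
375 MB → memory block 2 (remaining 137 MB)
138 MB → memory block 3 (remaining 374 MB)
138 MB → memory block 3 (remaining 236 MB)
107 MB → memory block 2 (remaining 30 MB)
70 MB → memory block 3 (remaining 166 MB)
129 MB → memory block 3 (remaining 37 MB)
281 MB → memory block 4 (remaining 231 MB)
363 MB → memory block 5 (remaining 149 MB)
292 MB → memory block 6 (remaining 220 MB)
311 MB → memory block 7 (remaining 201 MB)
65 MB → memory block 4 (remaining 166 MB)
Final memory blocks: [128,375] [375,107] [138,138,70,129] [281,65] [363] [292] [311].

7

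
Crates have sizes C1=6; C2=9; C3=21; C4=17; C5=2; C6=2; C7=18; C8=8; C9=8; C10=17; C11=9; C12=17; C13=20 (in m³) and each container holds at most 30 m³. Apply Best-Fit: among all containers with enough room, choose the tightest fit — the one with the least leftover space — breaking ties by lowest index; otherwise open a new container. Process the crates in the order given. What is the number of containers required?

7 containers

container 1: place C1 (6 m³), 24 m³ left
container 1: place C2 (9 m³), 15 m³ left
container 2: place C3 (21 m³), 9 m³ left
container 3: place C4 (17 m³), 13 m³ left
container 2: place C5 (2 m³), 7 m³ left
container 2: place C6 (2 m³), 5 m³ left
container 4: place C7 (18 m³), 12 m³ left
container 4: place C8 (8 m³), 4 m³ left
container 3: place C9 (8 m³), 5 m³ left
container 5: place C10 (17 m³), 13 m³ left
container 5: place C11 (9 m³), 4 m³ left
container 6: place C12 (17 m³), 13 m³ left
container 7: place C13 (20 m³), 10 m³ left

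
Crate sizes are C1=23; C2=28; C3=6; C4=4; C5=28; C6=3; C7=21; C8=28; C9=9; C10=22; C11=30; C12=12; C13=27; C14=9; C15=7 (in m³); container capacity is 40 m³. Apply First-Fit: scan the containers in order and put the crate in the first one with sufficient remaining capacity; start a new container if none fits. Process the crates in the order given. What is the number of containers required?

container 1: place C1 (23 m³), 17 m³ left
container 2: place C2 (28 m³), 12 m³ left
container 1: place C3 (6 m³), 11 m³ left
container 1: place C4 (4 m³), 7 m³ left
container 3: place C5 (28 m³), 12 m³ left
container 1: place C6 (3 m³), 4 m³ left
container 4: place C7 (21 m³), 19 m³ left
container 5: place C8 (28 m³), 12 m³ left
container 2: place C9 (9 m³), 3 m³ left
container 6: place C10 (22 m³), 18 m³ left
container 7: place C11 (30 m³), 10 m³ left
container 3: place C12 (12 m³), 0 m³ left
container 8: place C13 (27 m³), 13 m³ left
container 4: place C14 (9 m³), 10 m³ left
container 4: place C15 (7 m³), 3 m³ left

8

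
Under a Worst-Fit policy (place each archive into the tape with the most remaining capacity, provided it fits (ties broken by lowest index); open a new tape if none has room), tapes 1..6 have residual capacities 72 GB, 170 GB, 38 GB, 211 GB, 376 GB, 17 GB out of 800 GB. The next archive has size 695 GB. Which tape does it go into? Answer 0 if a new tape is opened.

No tape has ≥ 695 GB free, so a new tape is opened.

0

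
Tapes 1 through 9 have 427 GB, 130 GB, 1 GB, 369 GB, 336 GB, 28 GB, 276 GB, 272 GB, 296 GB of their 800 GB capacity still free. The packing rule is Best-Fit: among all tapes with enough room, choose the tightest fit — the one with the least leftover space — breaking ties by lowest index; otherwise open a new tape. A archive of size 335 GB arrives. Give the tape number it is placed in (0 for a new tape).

5

Tapes with room: tape 1 (427 GB), tape 4 (369 GB), tape 5 (336 GB).
Tightest fit is tape 5 with 336 GB free.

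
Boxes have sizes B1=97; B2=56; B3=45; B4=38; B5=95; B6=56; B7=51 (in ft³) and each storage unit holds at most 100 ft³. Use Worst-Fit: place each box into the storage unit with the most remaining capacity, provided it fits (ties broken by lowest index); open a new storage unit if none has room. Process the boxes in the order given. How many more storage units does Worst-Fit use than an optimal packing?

1

Worst-Fit: [97] [56] [45,38] [95] [56] [51] → 6 storage units.
Total size 438 ft³; any packing needs at least ⌈438/100⌉ = 5 storage units.
An optimal packing achieves that bound: [97] [95] [56,38] [56] [51,45] → 5 storage units.
Excess: 6 − 5 = 1.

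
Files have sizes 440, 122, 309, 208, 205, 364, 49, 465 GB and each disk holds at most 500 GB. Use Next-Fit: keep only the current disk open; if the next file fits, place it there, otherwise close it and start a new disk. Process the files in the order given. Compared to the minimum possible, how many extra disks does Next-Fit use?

0

Next-Fit: [440] [122,309] [208,205] [364,49] [465] → 5 disks.
Total size 2162 GB; any packing needs at least ⌈2162/500⌉ = 5 disks.
So 5 is already optimal.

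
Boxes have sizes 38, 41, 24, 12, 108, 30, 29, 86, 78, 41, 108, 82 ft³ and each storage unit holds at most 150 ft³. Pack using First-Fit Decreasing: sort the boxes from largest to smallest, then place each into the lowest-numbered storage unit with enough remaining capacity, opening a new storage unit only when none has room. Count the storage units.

5 storage units

Sorted descending: 108, 108, 86, 82, 78, 41, 41, 38, 30, 29, 24, 12.
Put 108 ft³ in storage unit 1; 42 ft³ remain.
Put 108 ft³ in storage unit 2; 42 ft³ remain.
Put 86 ft³ in storage unit 3; 64 ft³ remain.
Put 82 ft³ in storage unit 4; 68 ft³ remain.
Put 78 ft³ in storage unit 5; 72 ft³ remain.
Put 41 ft³ in storage unit 1; 1 ft³ remain.
Put 41 ft³ in storage unit 2; 1 ft³ remain.
Put 38 ft³ in storage unit 3; 26 ft³ remain.
Put 30 ft³ in storage unit 4; 38 ft³ remain.
Put 29 ft³ in storage unit 4; 9 ft³ remain.
Put 24 ft³ in storage unit 3; 2 ft³ remain.
Put 12 ft³ in storage unit 5; 60 ft³ remain.
Final storage units: [108,41] [108,41] [86,38,24] [82,30,29] [78,12].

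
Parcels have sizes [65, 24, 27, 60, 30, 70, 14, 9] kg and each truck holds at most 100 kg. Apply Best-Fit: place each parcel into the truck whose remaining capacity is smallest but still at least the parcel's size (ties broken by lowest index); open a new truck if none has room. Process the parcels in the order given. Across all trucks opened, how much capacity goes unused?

truck 1: place 65 kg, 35 kg left
truck 1: place 24 kg, 11 kg left
truck 2: place 27 kg, 73 kg left
truck 2: place 60 kg, 13 kg left
truck 3: place 30 kg, 70 kg left
truck 3: place 70 kg, 0 kg left
truck 4: place 14 kg, 86 kg left
truck 1: place 9 kg, 2 kg left
4 trucks × 100 kg = 400 kg; used 299 kg; unused 101 kg.

101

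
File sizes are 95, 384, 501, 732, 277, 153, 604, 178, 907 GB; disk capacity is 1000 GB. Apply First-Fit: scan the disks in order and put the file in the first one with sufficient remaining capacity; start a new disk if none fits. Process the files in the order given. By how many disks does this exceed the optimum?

First-Fit: [95,384,501] [732,153] [277,604] [178] [907] → 5 disks.
Total size 3831 GB; any packing needs at least ⌈3831/1000⌉ = 4 disks.
An optimal packing achieves that bound: [907] [732,153,95] [604,384] [501,277,178] → 4 disks.
Excess: 5 − 4 = 1.

1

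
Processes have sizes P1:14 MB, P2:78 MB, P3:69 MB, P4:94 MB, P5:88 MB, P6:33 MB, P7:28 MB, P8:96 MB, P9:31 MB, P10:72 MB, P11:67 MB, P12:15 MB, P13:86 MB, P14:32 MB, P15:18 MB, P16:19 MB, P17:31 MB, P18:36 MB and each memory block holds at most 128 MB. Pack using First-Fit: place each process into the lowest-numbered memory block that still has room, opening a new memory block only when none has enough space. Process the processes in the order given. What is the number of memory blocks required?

P1 (14 MB) → memory block 1 (remaining 114 MB)
P2 (78 MB) → memory block 1 (remaining 36 MB)
P3 (69 MB) → memory block 2 (remaining 59 MB)
P4 (94 MB) → memory block 3 (remaining 34 MB)
P5 (88 MB) → memory block 4 (remaining 40 MB)
P6 (33 MB) → memory block 1 (remaining 3 MB)
P7 (28 MB) → memory block 2 (remaining 31 MB)
P8 (96 MB) → memory block 5 (remaining 32 MB)
P9 (31 MB) → memory block 2 (remaining 0 MB)
P10 (72 MB) → memory block 6 (remaining 56 MB)
P11 (67 MB) → memory block 7 (remaining 61 MB)
P12 (15 MB) → memory block 3 (remaining 19 MB)
P13 (86 MB) → memory block 8 (remaining 42 MB)
P14 (32 MB) → memory block 4 (remaining 8 MB)
P15 (18 MB) → memory block 3 (remaining 1 MB)
P16 (19 MB) → memory block 5 (remaining 13 MB)
P17 (31 MB) → memory block 6 (remaining 25 MB)
P18 (36 MB) → memory block 7 (remaining 25 MB)
Final memory blocks: [14,78,33] [69,28,31] [94,15,18] [88,32] [96,19] [72,31] [67,36] [86].

8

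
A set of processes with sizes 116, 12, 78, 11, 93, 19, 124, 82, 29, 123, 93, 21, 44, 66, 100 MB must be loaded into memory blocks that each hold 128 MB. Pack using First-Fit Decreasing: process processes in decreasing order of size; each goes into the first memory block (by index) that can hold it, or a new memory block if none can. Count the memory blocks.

9

Sorted descending: 124, 123, 116, 100, 93, 93, 82, 78, 66, 44, 29, 21, 19, 12, 11.
124 MB → memory block 1 (remaining 4 MB)
123 MB → memory block 2 (remaining 5 MB)
116 MB → memory block 3 (remaining 12 MB)
100 MB → memory block 4 (remaining 28 MB)
93 MB → memory block 5 (remaining 35 MB)
93 MB → memory block 6 (remaining 35 MB)
82 MB → memory block 7 (remaining 46 MB)
78 MB → memory block 8 (remaining 50 MB)
66 MB → memory block 9 (remaining 62 MB)
44 MB → memory block 7 (remaining 2 MB)
29 MB → memory block 5 (remaining 6 MB)
21 MB → memory block 4 (remaining 7 MB)
19 MB → memory block 6 (remaining 16 MB)
12 MB → memory block 3 (remaining 0 MB)
11 MB → memory block 6 (remaining 5 MB)
Final memory blocks: [124] [123] [116,12] [100,21] [93,29] [93,19,11] [82,44] [78] [66].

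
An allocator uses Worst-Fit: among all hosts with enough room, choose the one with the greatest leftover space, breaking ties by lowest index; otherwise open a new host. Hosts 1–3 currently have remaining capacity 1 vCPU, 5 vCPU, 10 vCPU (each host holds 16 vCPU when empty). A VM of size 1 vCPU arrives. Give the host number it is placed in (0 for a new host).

3

Hosts with room: host 1 (1 vCPU), host 2 (5 vCPU), host 3 (10 vCPU).
Most room is host 3 with 10 vCPU free.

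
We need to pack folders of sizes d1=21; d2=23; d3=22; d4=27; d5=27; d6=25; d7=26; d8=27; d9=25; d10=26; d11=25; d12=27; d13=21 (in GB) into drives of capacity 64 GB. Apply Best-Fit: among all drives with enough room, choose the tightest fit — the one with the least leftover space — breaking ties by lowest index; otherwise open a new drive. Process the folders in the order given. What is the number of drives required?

d1 (21 GB) → drive 1 (remaining 43 GB)
d2 (23 GB) → drive 1 (remaining 20 GB)
d3 (22 GB) → drive 2 (remaining 42 GB)
d4 (27 GB) → drive 2 (remaining 15 GB)
d5 (27 GB) → drive 3 (remaining 37 GB)
d6 (25 GB) → drive 3 (remaining 12 GB)
d7 (26 GB) → drive 4 (remaining 38 GB)
d8 (27 GB) → drive 4 (remaining 11 GB)
d9 (25 GB) → drive 5 (remaining 39 GB)
d10 (26 GB) → drive 5 (remaining 13 GB)
d11 (25 GB) → drive 6 (remaining 39 GB)
d12 (27 GB) → drive 6 (remaining 12 GB)
d13 (21 GB) → drive 7 (remaining 43 GB)
Final drives: [21,23] [22,27] [27,25] [26,27] [25,26] [25,27] [21].

7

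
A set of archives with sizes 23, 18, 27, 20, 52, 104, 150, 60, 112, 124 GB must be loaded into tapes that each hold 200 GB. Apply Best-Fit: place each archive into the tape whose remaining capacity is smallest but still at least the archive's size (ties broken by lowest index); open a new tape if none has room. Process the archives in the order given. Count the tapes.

5 tapes

Put 23 GB in tape 1; 177 GB remain.
Put 18 GB in tape 1; 159 GB remain.
Put 27 GB in tape 1; 132 GB remain.
Put 20 GB in tape 1; 112 GB remain.
Put 52 GB in tape 1; 60 GB remain.
Put 104 GB in tape 2; 96 GB remain.
Put 150 GB in tape 3; 50 GB remain.
Put 60 GB in tape 1; 0 GB remain.
Put 112 GB in tape 4; 88 GB remain.
Put 124 GB in tape 5; 76 GB remain.
Final tapes: [23,18,27,20,52,60] [104] [150] [112] [124].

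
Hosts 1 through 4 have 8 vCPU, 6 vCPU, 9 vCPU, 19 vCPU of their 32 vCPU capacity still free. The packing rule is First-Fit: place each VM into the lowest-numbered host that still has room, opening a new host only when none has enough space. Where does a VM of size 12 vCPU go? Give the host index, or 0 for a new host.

Hosts with room: host 4 (19 vCPU).
The first with room is host 4.

4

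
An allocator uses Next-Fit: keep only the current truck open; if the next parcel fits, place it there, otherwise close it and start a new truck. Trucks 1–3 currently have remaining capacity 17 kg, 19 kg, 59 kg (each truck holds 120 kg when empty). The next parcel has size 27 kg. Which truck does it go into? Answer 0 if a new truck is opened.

3

Next-Fit only looks at truck 3, which has 59 kg free.
27 kg fits there.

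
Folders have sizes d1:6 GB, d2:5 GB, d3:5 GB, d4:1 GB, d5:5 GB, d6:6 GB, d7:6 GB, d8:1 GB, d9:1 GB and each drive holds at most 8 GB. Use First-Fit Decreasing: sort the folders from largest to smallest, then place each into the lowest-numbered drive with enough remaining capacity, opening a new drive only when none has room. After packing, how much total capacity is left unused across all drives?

12

Sorted descending: 6, 6, 6, 5, 5, 5, 1, 1, 1.
drive 1: place 6 GB, 2 GB left
drive 2: place 6 GB, 2 GB left
drive 3: place 6 GB, 2 GB left
drive 4: place 5 GB, 3 GB left
drive 5: place 5 GB, 3 GB left
drive 6: place 5 GB, 3 GB left
drive 1: place 1 GB, 1 GB left
drive 1: place 1 GB, 0 GB left
drive 2: place 1 GB, 1 GB left
6 drives × 8 GB = 48 GB; used 36 GB; unused 12 GB.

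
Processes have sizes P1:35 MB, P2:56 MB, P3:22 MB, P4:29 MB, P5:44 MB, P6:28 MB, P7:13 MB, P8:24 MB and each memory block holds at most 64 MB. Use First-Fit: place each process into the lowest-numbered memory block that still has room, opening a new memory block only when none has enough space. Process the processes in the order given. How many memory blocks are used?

Put P1 (35 MB) in memory block 1; 29 MB remain.
Put P2 (56 MB) in memory block 2; 8 MB remain.
Put P3 (22 MB) in memory block 1; 7 MB remain.
Put P4 (29 MB) in memory block 3; 35 MB remain.
Put P5 (44 MB) in memory block 4; 20 MB remain.
Put P6 (28 MB) in memory block 3; 7 MB remain.
Put P7 (13 MB) in memory block 4; 7 MB remain.
Put P8 (24 MB) in memory block 5; 40 MB remain.
Final memory blocks: [35,22] [56] [29,28] [44,13] [24].

5 memory blocks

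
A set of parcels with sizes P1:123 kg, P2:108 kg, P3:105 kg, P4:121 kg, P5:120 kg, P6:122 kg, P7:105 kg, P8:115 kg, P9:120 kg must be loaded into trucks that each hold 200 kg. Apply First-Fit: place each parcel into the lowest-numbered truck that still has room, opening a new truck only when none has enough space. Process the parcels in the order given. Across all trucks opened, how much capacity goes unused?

761

Put P1 (123 kg) in truck 1; 77 kg remain.
Put P2 (108 kg) in truck 2; 92 kg remain.
Put P3 (105 kg) in truck 3; 95 kg remain.
Put P4 (121 kg) in truck 4; 79 kg remain.
Put P5 (120 kg) in truck 5; 80 kg remain.
Put P6 (122 kg) in truck 6; 78 kg remain.
Put P7 (105 kg) in truck 7; 95 kg remain.
Put P8 (115 kg) in truck 8; 85 kg remain.
Put P9 (120 kg) in truck 9; 80 kg remain.
9 trucks × 200 kg = 1800 kg; used 1039 kg; unused 761 kg.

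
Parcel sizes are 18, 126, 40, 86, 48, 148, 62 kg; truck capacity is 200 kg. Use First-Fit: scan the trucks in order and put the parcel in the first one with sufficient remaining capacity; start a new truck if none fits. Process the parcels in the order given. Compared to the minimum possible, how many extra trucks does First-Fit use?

First-Fit: [18,126,40] [86,48,62] [148] → 3 trucks.
Total size 528 kg; any packing needs at least ⌈528/200⌉ = 3 trucks.
So 3 is already optimal.

0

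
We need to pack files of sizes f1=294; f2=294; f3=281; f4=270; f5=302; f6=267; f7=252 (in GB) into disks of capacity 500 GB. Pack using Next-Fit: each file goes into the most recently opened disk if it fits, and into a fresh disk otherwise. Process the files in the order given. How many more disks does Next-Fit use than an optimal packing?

0

Next-Fit: [294] [294] [281] [270] [302] [267] [252] → 7 disks.
7 files exceed 250 GB (half the capacity), and no two of those can share a disk, so at least 7 disks are needed.
So 7 is already optimal.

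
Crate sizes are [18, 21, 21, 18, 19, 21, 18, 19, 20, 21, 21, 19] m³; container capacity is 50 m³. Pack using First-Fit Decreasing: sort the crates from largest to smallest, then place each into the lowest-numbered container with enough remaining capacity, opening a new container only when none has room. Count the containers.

Sorted descending: 21, 21, 21, 21, 21, 20, 19, 19, 19, 18, 18, 18.
Put 21 m³ in container 1; 29 m³ remain.
Put 21 m³ in container 1; 8 m³ remain.
Put 21 m³ in container 2; 29 m³ remain.
Put 21 m³ in container 2; 8 m³ remain.
Put 21 m³ in container 3; 29 m³ remain.
Put 20 m³ in container 3; 9 m³ remain.
Put 19 m³ in container 4; 31 m³ remain.
Put 19 m³ in container 4; 12 m³ remain.
Put 19 m³ in container 5; 31 m³ remain.
Put 18 m³ in container 5; 13 m³ remain.
Put 18 m³ in container 6; 32 m³ remain.
Put 18 m³ in container 6; 14 m³ remain.

6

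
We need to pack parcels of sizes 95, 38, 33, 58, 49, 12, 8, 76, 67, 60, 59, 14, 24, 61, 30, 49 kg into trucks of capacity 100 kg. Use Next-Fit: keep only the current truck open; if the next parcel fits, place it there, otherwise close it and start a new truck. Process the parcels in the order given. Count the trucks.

10 trucks

Put 95 kg in truck 1; 5 kg remain.
Put 38 kg in truck 2; 62 kg remain.
Put 33 kg in truck 2; 29 kg remain.
Put 58 kg in truck 3; 42 kg remain.
Put 49 kg in truck 4; 51 kg remain.
Put 12 kg in truck 4; 39 kg remain.
Put 8 kg in truck 4; 31 kg remain.
Put 76 kg in truck 5; 24 kg remain.
Put 67 kg in truck 6; 33 kg remain.
Put 60 kg in truck 7; 40 kg remain.
Put 59 kg in truck 8; 41 kg remain.
Put 14 kg in truck 8; 27 kg remain.
Put 24 kg in truck 8; 3 kg remain.
Put 61 kg in truck 9; 39 kg remain.
Put 30 kg in truck 9; 9 kg remain.
Put 49 kg in truck 10; 51 kg remain.
Final trucks: [95] [38,33] [58] [49,12,8] [76] [67] [60] [59,14,24] [61,30] [49].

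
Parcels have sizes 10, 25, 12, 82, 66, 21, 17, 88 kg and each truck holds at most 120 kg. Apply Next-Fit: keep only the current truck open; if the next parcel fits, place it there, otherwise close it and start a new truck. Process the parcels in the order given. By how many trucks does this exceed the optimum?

Next-Fit: [10,25,12] [82] [66,21,17] [88] → 4 trucks.
Total size 321 kg; any packing needs at least ⌈321/120⌉ = 3 trucks.
An optimal packing achieves that bound: [88,25] [82,21,17] [66,12,10] → 3 trucks.
Excess: 4 − 3 = 1.

1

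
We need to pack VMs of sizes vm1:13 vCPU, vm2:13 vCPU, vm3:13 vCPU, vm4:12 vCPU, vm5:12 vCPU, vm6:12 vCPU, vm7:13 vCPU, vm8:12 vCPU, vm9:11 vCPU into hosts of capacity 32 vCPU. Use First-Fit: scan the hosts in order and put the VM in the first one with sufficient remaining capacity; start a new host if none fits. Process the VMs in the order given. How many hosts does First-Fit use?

vm1 (13 vCPU) → host 1 (remaining 19 vCPU)
vm2 (13 vCPU) → host 1 (remaining 6 vCPU)
vm3 (13 vCPU) → host 2 (remaining 19 vCPU)
vm4 (12 vCPU) → host 2 (remaining 7 vCPU)
vm5 (12 vCPU) → host 3 (remaining 20 vCPU)
vm6 (12 vCPU) → host 3 (remaining 8 vCPU)
vm7 (13 vCPU) → host 4 (remaining 19 vCPU)
vm8 (12 vCPU) → host 4 (remaining 7 vCPU)
vm9 (11 vCPU) → host 5 (remaining 21 vCPU)

5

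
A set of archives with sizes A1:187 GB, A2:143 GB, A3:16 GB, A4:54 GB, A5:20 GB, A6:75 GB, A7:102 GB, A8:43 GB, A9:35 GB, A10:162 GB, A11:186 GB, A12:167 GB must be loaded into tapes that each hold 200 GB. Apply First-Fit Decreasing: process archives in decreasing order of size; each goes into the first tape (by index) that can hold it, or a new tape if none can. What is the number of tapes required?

Sorted descending: 187, 186, 167, 162, 143, 102, 75, 54, 43, 35, 20, 16.
tape 1: place 187 GB, 13 GB left
tape 2: place 186 GB, 14 GB left
tape 3: place 167 GB, 33 GB left
tape 4: place 162 GB, 38 GB left
tape 5: place 143 GB, 57 GB left
tape 6: place 102 GB, 98 GB left
tape 6: place 75 GB, 23 GB left
tape 5: place 54 GB, 3 GB left
tape 7: place 43 GB, 157 GB left
tape 4: place 35 GB, 3 GB left
tape 3: place 20 GB, 13 GB left
tape 6: place 16 GB, 7 GB left

7 tapes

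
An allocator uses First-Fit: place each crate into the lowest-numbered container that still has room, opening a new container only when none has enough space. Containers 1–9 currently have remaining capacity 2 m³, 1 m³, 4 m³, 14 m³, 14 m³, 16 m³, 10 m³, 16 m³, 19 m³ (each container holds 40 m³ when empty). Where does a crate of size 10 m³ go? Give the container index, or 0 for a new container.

Containers with room: container 4 (14 m³), container 5 (14 m³), container 6 (16 m³), container 7 (10 m³), container 8 (16 m³), container 9 (19 m³).
The first with room is container 4.

4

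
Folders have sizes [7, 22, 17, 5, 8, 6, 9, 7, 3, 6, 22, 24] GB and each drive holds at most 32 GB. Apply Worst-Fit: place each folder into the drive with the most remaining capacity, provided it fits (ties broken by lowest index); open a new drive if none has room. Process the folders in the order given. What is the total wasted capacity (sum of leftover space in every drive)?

24

drive 1: place 7 GB, 25 GB left
drive 1: place 22 GB, 3 GB left
drive 2: place 17 GB, 15 GB left
drive 2: place 5 GB, 10 GB left
drive 2: place 8 GB, 2 GB left
drive 3: place 6 GB, 26 GB left
drive 3: place 9 GB, 17 GB left
drive 3: place 7 GB, 10 GB left
drive 3: place 3 GB, 7 GB left
drive 3: place 6 GB, 1 GB left
drive 4: place 22 GB, 10 GB left
drive 5: place 24 GB, 8 GB left
5 drives × 32 GB = 160 GB; used 136 GB; unused 24 GB.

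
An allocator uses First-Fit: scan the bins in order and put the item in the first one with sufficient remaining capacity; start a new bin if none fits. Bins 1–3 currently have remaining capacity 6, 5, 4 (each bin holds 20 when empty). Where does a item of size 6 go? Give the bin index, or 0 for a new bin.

1

Bins with room: bin 1 (6).
The first with room is bin 1.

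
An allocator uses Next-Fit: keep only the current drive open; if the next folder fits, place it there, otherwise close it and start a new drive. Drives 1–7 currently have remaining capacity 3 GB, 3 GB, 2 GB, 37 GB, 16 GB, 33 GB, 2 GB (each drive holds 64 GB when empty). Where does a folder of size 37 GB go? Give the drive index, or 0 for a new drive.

Next-Fit only looks at drive 7, which has 2 GB free.
37 GB does not fit, so a new drive is opened.

0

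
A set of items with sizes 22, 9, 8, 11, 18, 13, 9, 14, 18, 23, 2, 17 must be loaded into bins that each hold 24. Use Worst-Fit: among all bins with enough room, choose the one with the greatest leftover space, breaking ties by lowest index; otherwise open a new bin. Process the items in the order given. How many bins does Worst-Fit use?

8 bins

22 → bin 1 (remaining 2)
9 → bin 2 (remaining 15)
8 → bin 2 (remaining 7)
11 → bin 3 (remaining 13)
18 → bin 4 (remaining 6)
13 → bin 3 (remaining 0)
9 → bin 5 (remaining 15)
14 → bin 5 (remaining 1)
18 → bin 6 (remaining 6)
23 → bin 7 (remaining 1)
2 → bin 2 (remaining 5)
17 → bin 8 (remaining 7)
Final bins: [22] [9,8,2] [11,13] [18] [9,14] [18] [23] [17].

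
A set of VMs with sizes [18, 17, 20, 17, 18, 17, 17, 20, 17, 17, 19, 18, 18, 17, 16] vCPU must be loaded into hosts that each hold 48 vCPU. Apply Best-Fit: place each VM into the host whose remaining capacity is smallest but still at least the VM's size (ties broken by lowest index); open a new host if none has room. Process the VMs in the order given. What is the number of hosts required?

8 hosts

host 1: place 18 vCPU, 30 vCPU left
host 1: place 17 vCPU, 13 vCPU left
host 2: place 20 vCPU, 28 vCPU left
host 2: place 17 vCPU, 11 vCPU left
host 3: place 18 vCPU, 30 vCPU left
host 3: place 17 vCPU, 13 vCPU left
host 4: place 17 vCPU, 31 vCPU left
host 4: place 20 vCPU, 11 vCPU left
host 5: place 17 vCPU, 31 vCPU left
host 5: place 17 vCPU, 14 vCPU left
host 6: place 19 vCPU, 29 vCPU left
host 6: place 18 vCPU, 11 vCPU left
host 7: place 18 vCPU, 30 vCPU left
host 7: place 17 vCPU, 13 vCPU left
host 8: place 16 vCPU, 32 vCPU left
Final hosts: [18,17] [20,17] [18,17] [17,20] [17,17] [19,18] [18,17] [16].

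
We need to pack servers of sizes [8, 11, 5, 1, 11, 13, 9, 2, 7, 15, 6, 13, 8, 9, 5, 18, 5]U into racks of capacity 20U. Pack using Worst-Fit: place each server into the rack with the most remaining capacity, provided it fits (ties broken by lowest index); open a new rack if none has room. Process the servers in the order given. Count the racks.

8

Put 8U in rack 1; 12U remain.
Put 11U in rack 1; 1U remain.
Put 5U in rack 2; 15U remain.
Put 1U in rack 2; 14U remain.
Put 11U in rack 2; 3U remain.
Put 13U in rack 3; 7U remain.
Put 9U in rack 4; 11U remain.
Put 2U in rack 4; 9U remain.
Put 7U in rack 4; 2U remain.
Put 15U in rack 5; 5U remain.
Put 6U in rack 3; 1U remain.
Put 13U in rack 6; 7U remain.
Put 8U in rack 7; 12U remain.
Put 9U in rack 7; 3U remain.
Put 5U in rack 6; 2U remain.
Put 18U in rack 8; 2U remain.
Put 5U in rack 5; 0U remain.
Final racks: [8,11] [5,1,11] [13,6] [9,2,7] [15,5] [13,5] [8,9] [18].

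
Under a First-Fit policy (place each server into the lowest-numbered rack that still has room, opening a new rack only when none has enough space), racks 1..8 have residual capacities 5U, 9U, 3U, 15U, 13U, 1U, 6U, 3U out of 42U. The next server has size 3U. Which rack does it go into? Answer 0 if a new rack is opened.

Racks with room: rack 1 (5U), rack 2 (9U), rack 3 (3U), rack 4 (15U), rack 5 (13U), rack 7 (6U), rack 8 (3U).
The first with room is rack 1.

1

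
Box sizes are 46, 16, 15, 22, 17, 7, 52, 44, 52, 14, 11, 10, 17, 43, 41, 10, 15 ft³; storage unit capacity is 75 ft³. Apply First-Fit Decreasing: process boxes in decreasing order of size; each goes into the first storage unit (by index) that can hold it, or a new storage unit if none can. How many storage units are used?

6 storage units

Sorted descending: 52, 52, 46, 44, 43, 41, 22, 17, 17, 16, 15, 15, 14, 11, 10, 10, 7.
Put 52 ft³ in storage unit 1; 23 ft³ remain.
Put 52 ft³ in storage unit 2; 23 ft³ remain.
Put 46 ft³ in storage unit 3; 29 ft³ remain.
Put 44 ft³ in storage unit 4; 31 ft³ remain.
Put 43 ft³ in storage unit 5; 32 ft³ remain.
Put 41 ft³ in storage unit 6; 34 ft³ remain.
Put 22 ft³ in storage unit 1; 1 ft³ remain.
Put 17 ft³ in storage unit 2; 6 ft³ remain.
Put 17 ft³ in storage unit 3; 12 ft³ remain.
Put 16 ft³ in storage unit 4; 15 ft³ remain.
Put 15 ft³ in storage unit 4; 0 ft³ remain.
Put 15 ft³ in storage unit 5; 17 ft³ remain.
Put 14 ft³ in storage unit 5; 3 ft³ remain.
Put 11 ft³ in storage unit 3; 1 ft³ remain.
Put 10 ft³ in storage unit 6; 24 ft³ remain.
Put 10 ft³ in storage unit 6; 14 ft³ remain.
Put 7 ft³ in storage unit 6; 7 ft³ remain.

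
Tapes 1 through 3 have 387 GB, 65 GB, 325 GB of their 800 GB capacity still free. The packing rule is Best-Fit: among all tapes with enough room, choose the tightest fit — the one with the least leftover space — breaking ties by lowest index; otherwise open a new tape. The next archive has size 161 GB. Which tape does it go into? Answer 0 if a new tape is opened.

Tapes with room: tape 1 (387 GB), tape 3 (325 GB).
Tightest fit is tape 3 with 325 GB free.

3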